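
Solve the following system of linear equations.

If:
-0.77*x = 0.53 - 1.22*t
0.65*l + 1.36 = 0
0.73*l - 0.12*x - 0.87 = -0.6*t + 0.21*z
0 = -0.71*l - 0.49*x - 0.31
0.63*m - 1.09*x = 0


Then:
l = -2.09
m = 4.15
t = 1.95
x = 2.40
z = -7.22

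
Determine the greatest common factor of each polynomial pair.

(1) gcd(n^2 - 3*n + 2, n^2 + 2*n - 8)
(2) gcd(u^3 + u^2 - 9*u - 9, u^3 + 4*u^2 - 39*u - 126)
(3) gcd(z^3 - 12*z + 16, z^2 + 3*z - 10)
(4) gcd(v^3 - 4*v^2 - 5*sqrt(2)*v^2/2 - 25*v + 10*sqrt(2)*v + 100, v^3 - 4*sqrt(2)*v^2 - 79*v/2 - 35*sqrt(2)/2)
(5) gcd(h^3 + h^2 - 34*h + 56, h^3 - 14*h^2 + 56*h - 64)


(1) = n - 2
(2) = gcd((u - 3)*(u + 1)*(u + 3), (u - 6)*(u + 3)*(u + 7)) = u + 3
(3) = gcd((z - 2)^2*(z + 4), (z - 2)*(z + 5)) = z - 2
(4) = v + 5*sqrt(2)/2
(5) = gcd((h - 4)*(h - 2)*(h + 7), (h - 8)*(h - 4)*(h - 2)) = h^2 - 6*h + 8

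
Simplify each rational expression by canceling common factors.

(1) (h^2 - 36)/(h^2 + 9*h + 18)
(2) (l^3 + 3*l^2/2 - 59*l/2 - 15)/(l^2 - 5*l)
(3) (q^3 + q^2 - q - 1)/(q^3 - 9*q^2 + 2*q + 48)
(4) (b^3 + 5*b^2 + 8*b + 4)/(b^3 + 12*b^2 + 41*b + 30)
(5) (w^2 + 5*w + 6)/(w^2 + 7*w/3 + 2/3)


(1) = (h - 6)/(h + 3)
(2) = (2*l^2 + 13*l + 6)/(2*l)
(3) = (q^3 + q^2 - q - 1)/(q^3 - 9*q^2 + 2*q + 48)
(4) = (b^2 + 4*b + 4)/(b^2 + 11*b + 30)
(5) = (3*w + 9)/(3*w + 1)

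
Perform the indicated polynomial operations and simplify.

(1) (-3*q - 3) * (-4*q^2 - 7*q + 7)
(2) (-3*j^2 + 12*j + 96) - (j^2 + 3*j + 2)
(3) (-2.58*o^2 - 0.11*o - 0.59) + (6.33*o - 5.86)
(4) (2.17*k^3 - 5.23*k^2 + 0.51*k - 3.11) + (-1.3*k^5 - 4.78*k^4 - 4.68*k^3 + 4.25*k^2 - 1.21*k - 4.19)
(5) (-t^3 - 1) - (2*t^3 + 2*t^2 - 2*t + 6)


(1) = 12*q^3 + 33*q^2 - 21
(2) = -4*j^2 + 9*j + 94
(3) = -2.58*o^2 + 6.22*o - 6.45
(4) = -1.3*k^5 - 4.78*k^4 - 2.51*k^3 - 0.98*k^2 - 0.7*k - 7.3
(5) = -3*t^3 - 2*t^2 + 2*t - 7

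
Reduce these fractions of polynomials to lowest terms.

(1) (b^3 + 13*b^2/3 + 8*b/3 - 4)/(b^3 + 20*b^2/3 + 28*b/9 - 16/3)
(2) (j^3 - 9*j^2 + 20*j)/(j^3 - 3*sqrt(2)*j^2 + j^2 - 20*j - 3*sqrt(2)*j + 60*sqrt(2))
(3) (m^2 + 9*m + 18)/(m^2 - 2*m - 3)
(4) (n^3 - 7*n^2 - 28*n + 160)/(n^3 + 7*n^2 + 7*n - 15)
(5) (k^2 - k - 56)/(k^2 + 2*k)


(1) = (3*b^2 + 15*b + 18)/(3*b^2 + 22*b + 24)
(2) = (j^2 - 5*j)/(j^2 + j*(5 - 3*sqrt(2)) - 15*sqrt(2))
(3) = (m^2 + 9*m + 18)/(m^2 - 2*m - 3)
(4) = (n^2 - 12*n + 32)/(n^2 + 2*n - 3)
(5) = (k^2 - k - 56)/(k^2 + 2*k)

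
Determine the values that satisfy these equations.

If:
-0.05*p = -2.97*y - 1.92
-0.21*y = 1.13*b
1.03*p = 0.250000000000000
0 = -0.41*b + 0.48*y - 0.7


Then:
No Solution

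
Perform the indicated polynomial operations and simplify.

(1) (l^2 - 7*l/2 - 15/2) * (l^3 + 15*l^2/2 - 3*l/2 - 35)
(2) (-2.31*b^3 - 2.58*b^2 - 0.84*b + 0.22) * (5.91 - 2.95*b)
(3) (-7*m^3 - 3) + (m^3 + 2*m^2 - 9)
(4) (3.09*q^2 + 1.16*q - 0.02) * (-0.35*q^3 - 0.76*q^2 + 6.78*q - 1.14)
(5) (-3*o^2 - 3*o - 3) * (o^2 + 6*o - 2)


(1) = l^5 + 4*l^4 - 141*l^3/4 - 86*l^2 + 535*l/4 + 525/2
(2) = 6.8145*b^4 - 6.0411*b^3 - 12.7698*b^2 - 5.6134*b + 1.3002
(3) = -6*m^3 + 2*m^2 - 12
(4) = -1.0815*q^5 - 2.7544*q^4 + 20.0756*q^3 + 4.3574*q^2 - 1.458*q + 0.0228
(5) = -3*o^4 - 21*o^3 - 15*o^2 - 12*o + 6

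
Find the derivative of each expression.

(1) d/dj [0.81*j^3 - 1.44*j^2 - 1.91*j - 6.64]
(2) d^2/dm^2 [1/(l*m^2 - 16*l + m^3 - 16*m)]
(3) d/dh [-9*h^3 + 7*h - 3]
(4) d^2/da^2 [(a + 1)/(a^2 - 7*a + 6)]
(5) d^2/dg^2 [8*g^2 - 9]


(1) = 2.43*j^2 - 2.88*j - 1.91
(2) = 2*(-(l + 3*m)*(l*m^2 - 16*l + m^3 - 16*m) + (2*l*m + 3*m^2 - 16)^2)/(l*m^2 - 16*l + m^3 - 16*m)^3
(3) = 7 - 27*h^2
(4) = 2*(3*(2 - a)*(a^2 - 7*a + 6) + (a + 1)*(2*a - 7)^2)/(a^2 - 7*a + 6)^3
(5) = 16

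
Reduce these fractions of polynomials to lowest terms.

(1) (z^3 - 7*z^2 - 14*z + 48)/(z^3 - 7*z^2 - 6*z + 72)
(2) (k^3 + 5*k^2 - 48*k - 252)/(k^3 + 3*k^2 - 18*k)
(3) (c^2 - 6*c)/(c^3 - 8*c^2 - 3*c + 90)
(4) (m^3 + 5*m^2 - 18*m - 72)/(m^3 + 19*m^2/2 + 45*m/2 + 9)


(1) = (z^2 - 10*z + 16)/(z^2 - 10*z + 24)
(2) = (k^2 - k - 42)/(k^2 - 3*k)
(3) = c/(c^2 - 2*c - 15)
(4) = (2*m - 8)/(2*m + 1)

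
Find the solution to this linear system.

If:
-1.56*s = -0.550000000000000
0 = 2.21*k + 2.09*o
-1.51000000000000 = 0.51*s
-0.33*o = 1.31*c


Then:
No Solution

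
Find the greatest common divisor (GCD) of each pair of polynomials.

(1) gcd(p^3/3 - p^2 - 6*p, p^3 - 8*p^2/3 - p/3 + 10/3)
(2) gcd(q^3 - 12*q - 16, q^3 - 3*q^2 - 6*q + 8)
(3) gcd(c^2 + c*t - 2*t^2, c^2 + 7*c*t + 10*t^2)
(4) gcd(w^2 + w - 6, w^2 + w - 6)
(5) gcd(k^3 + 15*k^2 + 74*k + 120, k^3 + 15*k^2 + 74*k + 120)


(1) = gcd(p*(p/3 + 1)*(p - 6), (p - 2)*(p - 5/3)*(p + 1)) = 1
(2) = q^2 - 2*q - 8
(3) = c + 2*t
(4) = w^2 + w - 6
(5) = k^3 + 15*k^2 + 74*k + 120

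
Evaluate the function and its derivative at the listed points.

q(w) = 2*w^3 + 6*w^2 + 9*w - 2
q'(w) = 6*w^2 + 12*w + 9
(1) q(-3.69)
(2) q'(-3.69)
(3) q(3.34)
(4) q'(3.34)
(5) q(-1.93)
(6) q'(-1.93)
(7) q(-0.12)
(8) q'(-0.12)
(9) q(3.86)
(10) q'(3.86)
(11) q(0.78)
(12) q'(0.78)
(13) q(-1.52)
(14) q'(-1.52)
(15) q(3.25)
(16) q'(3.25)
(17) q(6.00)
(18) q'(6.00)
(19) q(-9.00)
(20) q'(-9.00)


(1) = -54.00
(2) = 46.42
(3) = 169.51
(4) = 116.01
(5) = -11.40
(6) = 8.19
(7) = -3.00
(8) = 7.65
(9) = 237.16
(10) = 144.72
(11) = 9.62
(12) = 22.01
(13) = -8.84
(14) = 4.62
(15) = 159.28
(16) = 111.38
(17) = 700.00
(18) = 297.00
(19) = -1055.00
(20) = 387.00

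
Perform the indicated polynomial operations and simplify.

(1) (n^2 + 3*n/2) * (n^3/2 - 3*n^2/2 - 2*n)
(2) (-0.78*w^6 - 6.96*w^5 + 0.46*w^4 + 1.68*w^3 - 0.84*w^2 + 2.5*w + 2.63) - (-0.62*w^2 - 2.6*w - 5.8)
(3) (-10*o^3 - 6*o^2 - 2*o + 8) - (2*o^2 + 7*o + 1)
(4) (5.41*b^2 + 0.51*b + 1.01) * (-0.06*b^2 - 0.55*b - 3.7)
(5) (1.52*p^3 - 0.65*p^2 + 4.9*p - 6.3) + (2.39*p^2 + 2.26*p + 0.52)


(1) = n^5/2 - 3*n^4/4 - 17*n^3/4 - 3*n^2
(2) = -0.78*w^6 - 6.96*w^5 + 0.46*w^4 + 1.68*w^3 - 0.22*w^2 + 5.1*w + 8.43
(3) = -10*o^3 - 8*o^2 - 9*o + 7
(4) = -0.3246*b^4 - 3.0061*b^3 - 20.3581*b^2 - 2.4425*b - 3.737
(5) = 1.52*p^3 + 1.74*p^2 + 7.16*p - 5.78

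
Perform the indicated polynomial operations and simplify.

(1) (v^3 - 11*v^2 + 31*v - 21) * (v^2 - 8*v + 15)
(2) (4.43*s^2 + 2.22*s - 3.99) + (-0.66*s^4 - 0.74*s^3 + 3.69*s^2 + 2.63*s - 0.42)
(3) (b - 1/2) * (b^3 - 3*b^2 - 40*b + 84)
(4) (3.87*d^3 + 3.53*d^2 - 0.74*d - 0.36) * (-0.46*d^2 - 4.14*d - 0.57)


(1) = v^5 - 19*v^4 + 134*v^3 - 434*v^2 + 633*v - 315
(2) = -0.66*s^4 - 0.74*s^3 + 8.12*s^2 + 4.85*s - 4.41
(3) = b^4 - 7*b^3/2 - 77*b^2/2 + 104*b - 42
(4) = -1.7802*d^5 - 17.6456*d^4 - 16.4797*d^3 + 1.2171*d^2 + 1.9122*d + 0.2052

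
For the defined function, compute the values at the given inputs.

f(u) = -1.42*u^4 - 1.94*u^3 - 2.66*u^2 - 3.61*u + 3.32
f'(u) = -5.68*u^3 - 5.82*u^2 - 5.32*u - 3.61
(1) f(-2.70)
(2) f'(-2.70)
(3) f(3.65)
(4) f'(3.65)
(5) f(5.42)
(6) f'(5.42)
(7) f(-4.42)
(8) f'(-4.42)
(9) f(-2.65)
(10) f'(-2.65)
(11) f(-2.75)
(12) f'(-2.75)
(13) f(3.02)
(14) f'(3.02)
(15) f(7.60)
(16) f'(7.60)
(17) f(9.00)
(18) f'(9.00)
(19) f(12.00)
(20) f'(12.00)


(1) = -43.60
(2) = 80.13
(3) = -391.67
(4) = -376.77
(5) = -1628.70
(6) = -1107.79
(7) = -407.14
(8) = 396.68
(9) = -39.72
(10) = 75.32
(11) = -47.73
(12) = 85.13
(13) = -203.40
(14) = -229.20
(15) = -5766.80
(16) = -2873.59
(17) = -10975.51
(18) = -4663.63
(19) = -33220.48
(20) = -10720.57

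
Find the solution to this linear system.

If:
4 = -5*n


Then:
n = -4/5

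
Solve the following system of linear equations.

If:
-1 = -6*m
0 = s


Then:
m = 1/6
s = 0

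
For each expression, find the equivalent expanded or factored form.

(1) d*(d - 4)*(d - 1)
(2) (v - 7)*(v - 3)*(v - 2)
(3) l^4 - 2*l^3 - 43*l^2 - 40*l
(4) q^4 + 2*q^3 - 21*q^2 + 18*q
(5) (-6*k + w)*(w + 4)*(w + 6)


(1) = d^3 - 5*d^2 + 4*d
(2) = v^3 - 12*v^2 + 41*v - 42
(3) = l*(l - 8)*(l + 1)*(l + 5)
(4) = q*(q - 3)*(q - 1)*(q + 6)
(5) = -6*k*w^2 - 60*k*w - 144*k + w^3 + 10*w^2 + 24*w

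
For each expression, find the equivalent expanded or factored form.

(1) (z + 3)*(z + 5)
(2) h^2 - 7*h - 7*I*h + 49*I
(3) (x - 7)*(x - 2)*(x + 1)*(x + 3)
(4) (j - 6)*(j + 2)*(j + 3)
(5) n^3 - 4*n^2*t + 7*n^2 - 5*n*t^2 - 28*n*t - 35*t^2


(1) = z^2 + 8*z + 15
(2) = (h - 7)*(h - 7*I)
(3) = x^4 - 5*x^3 - 19*x^2 + 29*x + 42
(4) = j^3 - j^2 - 24*j - 36
(5) = (n + 7)*(n - 5*t)*(n + t)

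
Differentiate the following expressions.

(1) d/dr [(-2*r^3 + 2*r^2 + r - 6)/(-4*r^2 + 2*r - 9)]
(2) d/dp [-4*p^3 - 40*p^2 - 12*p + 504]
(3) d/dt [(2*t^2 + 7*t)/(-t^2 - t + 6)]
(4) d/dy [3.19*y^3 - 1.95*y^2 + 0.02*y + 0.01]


(1) = (8*r^4 - 8*r^3 + 62*r^2 - 84*r + 3)/(16*r^4 - 16*r^3 + 76*r^2 - 36*r + 81)
(2) = -12*p^2 - 80*p - 12
(3) = (5*t^2 + 24*t + 42)/(t^4 + 2*t^3 - 11*t^2 - 12*t + 36)
(4) = 9.57*y^2 - 3.9*y + 0.02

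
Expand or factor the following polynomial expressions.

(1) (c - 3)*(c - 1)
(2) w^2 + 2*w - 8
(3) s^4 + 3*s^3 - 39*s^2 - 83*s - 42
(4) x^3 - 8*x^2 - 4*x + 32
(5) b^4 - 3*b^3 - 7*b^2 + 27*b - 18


(1) = c^2 - 4*c + 3
(2) = (w - 2)*(w + 4)
(3) = (s - 6)*(s + 1)^2*(s + 7)
(4) = (x - 8)*(x - 2)*(x + 2)
(5) = (b - 3)*(b - 2)*(b - 1)*(b + 3)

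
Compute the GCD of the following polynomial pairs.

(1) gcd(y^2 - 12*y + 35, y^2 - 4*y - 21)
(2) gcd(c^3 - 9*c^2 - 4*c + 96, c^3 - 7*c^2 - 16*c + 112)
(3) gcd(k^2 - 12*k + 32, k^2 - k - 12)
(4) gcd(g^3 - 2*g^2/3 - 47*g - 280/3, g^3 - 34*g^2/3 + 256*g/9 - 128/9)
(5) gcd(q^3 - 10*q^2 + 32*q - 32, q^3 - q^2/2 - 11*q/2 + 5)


(1) = gcd((y - 7)*(y - 5), (y - 7)*(y + 3)) = y - 7
(2) = gcd((c - 8)*(c - 4)*(c + 3), (c - 7)*(c - 4)*(c + 4)) = c - 4
(3) = k - 4
(4) = g - 8
(5) = q - 2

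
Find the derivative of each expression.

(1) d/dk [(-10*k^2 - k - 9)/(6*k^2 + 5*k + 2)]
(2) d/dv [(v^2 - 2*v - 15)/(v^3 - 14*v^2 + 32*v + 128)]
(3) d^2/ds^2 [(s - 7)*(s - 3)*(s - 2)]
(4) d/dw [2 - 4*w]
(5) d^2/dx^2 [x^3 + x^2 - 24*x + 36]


(1) = (-44*k^2 + 68*k + 43)/(36*k^4 + 60*k^3 + 49*k^2 + 20*k + 4)
(2) = (-v^3 - 4*v^2 + 17*v - 28)/(v^5 - 20*v^4 + 100*v^3 + 160*v^2 - 1280*v - 2048)
(3) = 6*s - 24
(4) = -4
(5) = 6*x + 2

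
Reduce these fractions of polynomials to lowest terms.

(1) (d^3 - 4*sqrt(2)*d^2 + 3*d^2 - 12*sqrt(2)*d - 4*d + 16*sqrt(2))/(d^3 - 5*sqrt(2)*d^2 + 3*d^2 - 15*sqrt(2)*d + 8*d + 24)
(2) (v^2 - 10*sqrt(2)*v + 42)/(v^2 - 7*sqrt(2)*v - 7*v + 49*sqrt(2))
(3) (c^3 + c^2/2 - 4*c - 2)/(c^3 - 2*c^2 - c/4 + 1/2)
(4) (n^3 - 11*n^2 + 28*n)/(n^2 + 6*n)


(1) = (d^2 + 3*d - 4)/(d^2 + d*(3 - sqrt(2)) - 3*sqrt(2))
(2) = (v - 3*sqrt(2))/(v - 7)
(3) = (2*c + 4)/(2*c - 1)
(4) = (n^2 - 11*n + 28)/(n + 6)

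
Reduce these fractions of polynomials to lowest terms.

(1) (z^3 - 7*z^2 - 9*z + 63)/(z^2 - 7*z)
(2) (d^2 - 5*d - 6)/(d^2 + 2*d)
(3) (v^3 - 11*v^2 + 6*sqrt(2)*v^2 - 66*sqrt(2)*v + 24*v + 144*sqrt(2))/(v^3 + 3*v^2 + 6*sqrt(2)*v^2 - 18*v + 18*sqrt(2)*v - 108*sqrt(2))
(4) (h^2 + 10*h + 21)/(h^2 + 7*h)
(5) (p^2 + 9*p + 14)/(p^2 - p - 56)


(1) = (z^2 - 9)/z
(2) = (d^2 - 5*d - 6)/(d^2 + 2*d)
(3) = (v - 8)/(v + 6)
(4) = (h + 3)/h
(5) = (p + 2)/(p - 8)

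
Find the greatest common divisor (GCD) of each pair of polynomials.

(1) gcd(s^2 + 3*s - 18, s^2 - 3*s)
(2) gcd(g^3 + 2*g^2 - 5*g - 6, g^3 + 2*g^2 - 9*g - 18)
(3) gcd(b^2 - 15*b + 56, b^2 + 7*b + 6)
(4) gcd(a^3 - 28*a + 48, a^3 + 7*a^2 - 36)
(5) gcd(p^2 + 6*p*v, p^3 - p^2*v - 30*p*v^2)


(1) = gcd((s - 3)*(s + 6), s*(s - 3)) = s - 3
(2) = gcd((g - 2)*(g + 1)*(g + 3), (g - 3)*(g + 2)*(g + 3)) = g + 3
(3) = 1
(4) = gcd((a - 4)*(a - 2)*(a + 6), (a - 2)*(a + 3)*(a + 6)) = a^2 + 4*a - 12
(5) = p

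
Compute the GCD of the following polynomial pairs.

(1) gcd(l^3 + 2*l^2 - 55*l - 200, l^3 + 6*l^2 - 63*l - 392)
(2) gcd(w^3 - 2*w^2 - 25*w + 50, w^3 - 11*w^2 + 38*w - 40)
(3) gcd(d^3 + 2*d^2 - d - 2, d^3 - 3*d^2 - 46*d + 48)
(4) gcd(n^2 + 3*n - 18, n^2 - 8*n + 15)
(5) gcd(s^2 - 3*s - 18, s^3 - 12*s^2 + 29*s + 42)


(1) = l - 8
(2) = w^2 - 7*w + 10
(3) = gcd((d - 1)*(d + 1)*(d + 2), (d - 8)*(d - 1)*(d + 6)) = d - 1
(4) = gcd((n - 3)*(n + 6), (n - 5)*(n - 3)) = n - 3
(5) = gcd((s - 6)*(s + 3), (s - 7)*(s - 6)*(s + 1)) = s - 6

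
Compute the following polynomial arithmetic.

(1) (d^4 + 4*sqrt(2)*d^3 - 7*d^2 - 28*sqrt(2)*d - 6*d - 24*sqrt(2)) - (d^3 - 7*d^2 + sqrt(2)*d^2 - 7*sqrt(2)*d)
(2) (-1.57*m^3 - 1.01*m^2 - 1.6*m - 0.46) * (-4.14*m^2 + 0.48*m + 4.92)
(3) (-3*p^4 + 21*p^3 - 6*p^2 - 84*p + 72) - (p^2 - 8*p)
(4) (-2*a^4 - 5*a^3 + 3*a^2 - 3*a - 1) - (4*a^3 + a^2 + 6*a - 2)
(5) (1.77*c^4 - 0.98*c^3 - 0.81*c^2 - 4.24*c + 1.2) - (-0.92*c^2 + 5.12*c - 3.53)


(1) = d^4 - d^3 + 4*sqrt(2)*d^3 - sqrt(2)*d^2 - 21*sqrt(2)*d - 6*d - 24*sqrt(2)
(2) = 6.4998*m^5 + 3.4278*m^4 - 1.5852*m^3 - 3.8328*m^2 - 8.0928*m - 2.2632
(3) = -3*p^4 + 21*p^3 - 7*p^2 - 76*p + 72
(4) = -2*a^4 - 9*a^3 + 2*a^2 - 9*a + 1
(5) = 1.77*c^4 - 0.98*c^3 + 0.11*c^2 - 9.36*c + 4.73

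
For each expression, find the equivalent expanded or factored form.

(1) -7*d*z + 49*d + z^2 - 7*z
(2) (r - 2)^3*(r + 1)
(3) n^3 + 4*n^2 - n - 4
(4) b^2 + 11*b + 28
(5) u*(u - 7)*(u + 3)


(1) = (-7*d + z)*(z - 7)
(2) = r^4 - 5*r^3 + 6*r^2 + 4*r - 8
(3) = (n - 1)*(n + 1)*(n + 4)
(4) = (b + 4)*(b + 7)
(5) = u^3 - 4*u^2 - 21*u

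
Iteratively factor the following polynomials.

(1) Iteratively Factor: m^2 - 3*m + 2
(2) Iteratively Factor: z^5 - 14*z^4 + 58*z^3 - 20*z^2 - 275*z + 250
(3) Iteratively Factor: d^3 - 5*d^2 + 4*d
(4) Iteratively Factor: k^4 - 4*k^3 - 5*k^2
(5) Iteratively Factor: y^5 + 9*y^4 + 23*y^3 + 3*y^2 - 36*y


(1) = (m - 1)*(m - 2)
(2) = (z - 5)*(z^4 - 9*z^3 + 13*z^2 + 45*z - 50) = (z - 5)^2*(z^3 - 4*z^2 - 7*z + 10) = (z - 5)^2*(z + 2)*(z^2 - 6*z + 5) = (z - 5)^2*(z - 1)*(z + 2)*(z - 5)
(3) = (d - 1)*(d^2 - 4*d) = (d - 4)*(d - 1)*(d)
(4) = (k - 5)*(k^3 + k^2) = (k - 5)*(k + 1)*(k^2) = k*(k - 5)*(k + 1)*(k)
(5) = (y)*(y^4 + 9*y^3 + 23*y^2 + 3*y - 36) = y*(y + 3)*(y^3 + 6*y^2 + 5*y - 12) = y*(y + 3)^2*(y^2 + 3*y - 4) = y*(y + 3)^2*(y + 4)*(y - 1)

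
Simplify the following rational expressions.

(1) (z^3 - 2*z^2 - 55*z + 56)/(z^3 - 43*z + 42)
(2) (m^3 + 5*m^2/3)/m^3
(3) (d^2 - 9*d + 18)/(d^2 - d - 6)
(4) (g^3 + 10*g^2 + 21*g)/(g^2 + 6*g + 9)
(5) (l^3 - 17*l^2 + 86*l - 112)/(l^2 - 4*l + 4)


(1) = (z - 8)/(z - 6)
(2) = (3*m + 5)/(3*m)
(3) = (d - 6)/(d + 2)
(4) = (g^2 + 7*g)/(g + 3)
(5) = (l^2 - 15*l + 56)/(l - 2)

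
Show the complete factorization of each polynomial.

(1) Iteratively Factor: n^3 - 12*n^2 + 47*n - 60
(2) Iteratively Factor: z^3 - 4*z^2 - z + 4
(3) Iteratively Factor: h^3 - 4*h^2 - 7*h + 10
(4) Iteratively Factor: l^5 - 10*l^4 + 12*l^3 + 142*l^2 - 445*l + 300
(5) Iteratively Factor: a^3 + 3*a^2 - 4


(1) = (n - 5)*(n^2 - 7*n + 12) = (n - 5)*(n - 4)*(n - 3)
(2) = (z + 1)*(z^2 - 5*z + 4) = (z - 4)*(z + 1)*(z - 1)
(3) = (h + 2)*(h^2 - 6*h + 5) = (h - 5)*(h + 2)*(h - 1)
(4) = (l - 5)*(l^4 - 5*l^3 - 13*l^2 + 77*l - 60) = (l - 5)*(l + 4)*(l^3 - 9*l^2 + 23*l - 15) = (l - 5)*(l - 1)*(l + 4)*(l^2 - 8*l + 15) = (l - 5)^2*(l - 1)*(l + 4)*(l - 3)
(5) = (a - 1)*(a^2 + 4*a + 4) = (a - 1)*(a + 2)*(a + 2)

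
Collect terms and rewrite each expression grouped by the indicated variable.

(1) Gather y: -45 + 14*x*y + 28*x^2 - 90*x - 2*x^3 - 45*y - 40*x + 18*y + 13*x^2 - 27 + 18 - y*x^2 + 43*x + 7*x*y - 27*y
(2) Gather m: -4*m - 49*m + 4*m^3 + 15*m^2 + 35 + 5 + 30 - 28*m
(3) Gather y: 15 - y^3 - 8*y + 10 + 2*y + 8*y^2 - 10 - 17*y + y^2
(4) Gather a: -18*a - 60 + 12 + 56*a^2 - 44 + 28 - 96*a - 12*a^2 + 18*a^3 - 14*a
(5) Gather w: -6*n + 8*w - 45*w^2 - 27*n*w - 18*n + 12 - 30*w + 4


(1) = -2*x^3 + 41*x^2 - 87*x + y*(-x^2 + 21*x - 54) - 54
(2) = 4*m^3 + 15*m^2 - 81*m + 70
(3) = -y^3 + 9*y^2 - 23*y + 15
(4) = 18*a^3 + 44*a^2 - 128*a - 64
(5) = -24*n - 45*w^2 + w*(-27*n - 22) + 16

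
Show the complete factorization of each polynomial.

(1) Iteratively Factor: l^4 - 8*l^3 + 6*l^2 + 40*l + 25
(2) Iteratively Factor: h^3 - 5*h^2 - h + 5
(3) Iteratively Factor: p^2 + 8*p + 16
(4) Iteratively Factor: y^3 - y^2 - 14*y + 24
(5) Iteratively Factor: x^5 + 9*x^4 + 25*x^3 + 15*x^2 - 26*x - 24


(1) = (l - 5)*(l^3 - 3*l^2 - 9*l - 5) = (l - 5)*(l + 1)*(l^2 - 4*l - 5) = (l - 5)^2*(l + 1)*(l + 1)
(2) = (h - 5)*(h^2 - 1) = (h - 5)*(h + 1)*(h - 1)
(3) = (p + 4)*(p + 4)
(4) = (y - 3)*(y^2 + 2*y - 8) = (y - 3)*(y - 2)*(y + 4)
(5) = (x + 3)*(x^4 + 6*x^3 + 7*x^2 - 6*x - 8) = (x - 1)*(x + 3)*(x^3 + 7*x^2 + 14*x + 8) = (x - 1)*(x + 3)*(x + 4)*(x^2 + 3*x + 2) = (x - 1)*(x + 2)*(x + 3)*(x + 4)*(x + 1)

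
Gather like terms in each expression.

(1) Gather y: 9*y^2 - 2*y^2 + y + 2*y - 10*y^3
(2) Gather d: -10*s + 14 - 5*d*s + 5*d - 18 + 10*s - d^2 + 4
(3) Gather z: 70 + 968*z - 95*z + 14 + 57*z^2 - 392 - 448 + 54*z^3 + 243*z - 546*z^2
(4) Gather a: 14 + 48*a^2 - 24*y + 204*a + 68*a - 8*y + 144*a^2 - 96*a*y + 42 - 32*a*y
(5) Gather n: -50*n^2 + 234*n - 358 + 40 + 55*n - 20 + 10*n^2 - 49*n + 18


(1) = -10*y^3 + 7*y^2 + 3*y
(2) = -d^2 + d*(5 - 5*s)
(3) = 54*z^3 - 489*z^2 + 1116*z - 756
(4) = 192*a^2 + a*(272 - 128*y) - 32*y + 56
(5) = -40*n^2 + 240*n - 320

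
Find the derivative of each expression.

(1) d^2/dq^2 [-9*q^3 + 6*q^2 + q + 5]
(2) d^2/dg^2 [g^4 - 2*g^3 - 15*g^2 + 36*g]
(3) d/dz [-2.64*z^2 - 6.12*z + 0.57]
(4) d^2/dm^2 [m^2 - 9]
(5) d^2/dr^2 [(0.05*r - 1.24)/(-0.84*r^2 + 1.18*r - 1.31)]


(1) = 12 - 54*q
(2) = 12*g^2 - 12*g - 30
(3) = -5.28*z - 6.12
(4) = 2
(5) = (-(0.05*r - 1.24)*(1.68*r - 1.18)*(3.36*r - 2.36) + (0.252*r - 2.2012)*(0.84*r^2 - 1.18*r + 1.31))/(0.84*r^2 - 1.18*r + 1.31)^3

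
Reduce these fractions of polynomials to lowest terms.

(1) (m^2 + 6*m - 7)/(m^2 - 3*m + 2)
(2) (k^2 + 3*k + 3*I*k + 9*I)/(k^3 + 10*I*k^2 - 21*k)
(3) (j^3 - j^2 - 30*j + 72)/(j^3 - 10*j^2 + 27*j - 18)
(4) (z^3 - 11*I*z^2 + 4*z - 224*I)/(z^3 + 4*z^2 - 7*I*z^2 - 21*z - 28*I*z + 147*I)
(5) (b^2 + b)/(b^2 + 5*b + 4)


(1) = (m + 7)/(m - 2)
(2) = (k + 3)/(k^2 + 7*I*k)
(3) = (j^2 + 2*j - 24)/(j^2 - 7*j + 6)
(4) = (z^2 - 4*I*z + 32)/(z^2 + 4*z - 21)
(5) = b/(b + 4)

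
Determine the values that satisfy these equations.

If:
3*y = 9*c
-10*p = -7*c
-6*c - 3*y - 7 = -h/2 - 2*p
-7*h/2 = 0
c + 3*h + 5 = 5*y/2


Then:
No Solution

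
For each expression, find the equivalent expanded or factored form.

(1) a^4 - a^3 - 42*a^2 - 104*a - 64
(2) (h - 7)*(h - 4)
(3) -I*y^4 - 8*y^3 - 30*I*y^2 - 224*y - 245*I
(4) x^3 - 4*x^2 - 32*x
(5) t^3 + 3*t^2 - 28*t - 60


(1) = (a - 8)*(a + 1)*(a + 2)*(a + 4)
(2) = h^2 - 11*h + 28
(3) = (y - 7*I)^2*(y + 5*I)*(-I*y + 1)
(4) = x*(x - 8)*(x + 4)
(5) = (t - 5)*(t + 2)*(t + 6)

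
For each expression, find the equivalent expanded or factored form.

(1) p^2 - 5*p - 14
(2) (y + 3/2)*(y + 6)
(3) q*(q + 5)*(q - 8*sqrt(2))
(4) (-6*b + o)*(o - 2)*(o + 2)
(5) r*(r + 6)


(1) = (p - 7)*(p + 2)
(2) = y^2 + 15*y/2 + 9
(3) = q^3 - 8*sqrt(2)*q^2 + 5*q^2 - 40*sqrt(2)*q
(4) = -6*b*o^2 + 24*b + o^3 - 4*o
(5) = r^2 + 6*r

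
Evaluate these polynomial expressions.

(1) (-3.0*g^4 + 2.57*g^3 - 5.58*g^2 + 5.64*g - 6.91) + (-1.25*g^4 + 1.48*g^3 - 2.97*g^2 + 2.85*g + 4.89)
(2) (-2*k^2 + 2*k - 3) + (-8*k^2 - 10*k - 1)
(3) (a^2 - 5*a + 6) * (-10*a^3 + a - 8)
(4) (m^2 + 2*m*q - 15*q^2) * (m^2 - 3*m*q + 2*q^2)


(1) = -4.25*g^4 + 4.05*g^3 - 8.55*g^2 + 8.49*g - 2.02
(2) = -10*k^2 - 8*k - 4
(3) = -10*a^5 + 50*a^4 - 59*a^3 - 13*a^2 + 46*a - 48
(4) = m^4 - m^3*q - 19*m^2*q^2 + 49*m*q^3 - 30*q^4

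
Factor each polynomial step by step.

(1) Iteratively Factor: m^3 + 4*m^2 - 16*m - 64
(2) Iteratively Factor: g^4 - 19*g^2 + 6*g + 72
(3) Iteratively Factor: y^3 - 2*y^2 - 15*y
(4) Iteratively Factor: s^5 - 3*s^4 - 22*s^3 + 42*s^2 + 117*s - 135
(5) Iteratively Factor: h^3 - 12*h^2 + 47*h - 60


(1) = (m + 4)*(m^2 - 16) = (m + 4)^2*(m - 4)
(2) = (g - 3)*(g^3 + 3*g^2 - 10*g - 24) = (g - 3)^2*(g^2 + 6*g + 8) = (g - 3)^2*(g + 4)*(g + 2)
(3) = (y + 3)*(y^2 - 5*y) = (y - 5)*(y + 3)*(y)
(4) = (s - 3)*(s^4 - 22*s^2 - 24*s + 45) = (s - 3)*(s - 1)*(s^3 + s^2 - 21*s - 45) = (s - 3)*(s - 1)*(s + 3)*(s^2 - 2*s - 15) = (s - 5)*(s - 3)*(s - 1)*(s + 3)*(s + 3)
(5) = (h - 3)*(h^2 - 9*h + 20) = (h - 5)*(h - 3)*(h - 4)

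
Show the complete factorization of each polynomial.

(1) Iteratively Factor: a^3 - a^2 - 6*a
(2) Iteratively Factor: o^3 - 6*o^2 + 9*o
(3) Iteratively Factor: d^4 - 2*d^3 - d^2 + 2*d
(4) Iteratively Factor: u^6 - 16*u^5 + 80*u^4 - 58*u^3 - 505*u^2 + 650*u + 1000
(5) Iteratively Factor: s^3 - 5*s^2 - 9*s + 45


(1) = (a)*(a^2 - a - 6) = a*(a + 2)*(a - 3)
(2) = (o - 3)*(o^2 - 3*o) = o*(o - 3)*(o - 3)
(3) = (d - 2)*(d^3 - d) = (d - 2)*(d + 1)*(d^2 - d) = d*(d - 2)*(d + 1)*(d - 1)
(4) = (u - 5)*(u^5 - 11*u^4 + 25*u^3 + 67*u^2 - 170*u - 200) = (u - 5)^2*(u^4 - 6*u^3 - 5*u^2 + 42*u + 40) = (u - 5)^3*(u^3 - u^2 - 10*u - 8) = (u - 5)^3*(u + 2)*(u^2 - 3*u - 4) = (u - 5)^3*(u - 4)*(u + 2)*(u + 1)
(5) = (s - 5)*(s^2 - 9) = (s - 5)*(s + 3)*(s - 3)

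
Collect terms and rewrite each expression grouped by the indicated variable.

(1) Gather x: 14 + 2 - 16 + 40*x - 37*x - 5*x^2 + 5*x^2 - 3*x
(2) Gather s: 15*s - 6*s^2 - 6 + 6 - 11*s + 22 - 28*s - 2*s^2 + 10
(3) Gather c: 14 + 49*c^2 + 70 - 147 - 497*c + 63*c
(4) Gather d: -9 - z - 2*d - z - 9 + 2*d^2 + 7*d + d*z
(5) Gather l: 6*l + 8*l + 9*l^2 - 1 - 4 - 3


(1) = 0
(2) = -8*s^2 - 24*s + 32
(3) = 49*c^2 - 434*c - 63
(4) = 2*d^2 + d*(z + 5) - 2*z - 18
(5) = 9*l^2 + 14*l - 8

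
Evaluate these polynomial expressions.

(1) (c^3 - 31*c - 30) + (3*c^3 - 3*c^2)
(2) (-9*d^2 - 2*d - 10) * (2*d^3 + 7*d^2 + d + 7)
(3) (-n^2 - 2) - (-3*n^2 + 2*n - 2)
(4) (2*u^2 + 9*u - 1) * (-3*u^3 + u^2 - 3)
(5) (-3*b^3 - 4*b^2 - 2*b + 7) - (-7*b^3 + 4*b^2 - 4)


(1) = 4*c^3 - 3*c^2 - 31*c - 30
(2) = -18*d^5 - 67*d^4 - 43*d^3 - 135*d^2 - 24*d - 70
(3) = 2*n^2 - 2*n
(4) = -6*u^5 - 25*u^4 + 12*u^3 - 7*u^2 - 27*u + 3
(5) = 4*b^3 - 8*b^2 - 2*b + 11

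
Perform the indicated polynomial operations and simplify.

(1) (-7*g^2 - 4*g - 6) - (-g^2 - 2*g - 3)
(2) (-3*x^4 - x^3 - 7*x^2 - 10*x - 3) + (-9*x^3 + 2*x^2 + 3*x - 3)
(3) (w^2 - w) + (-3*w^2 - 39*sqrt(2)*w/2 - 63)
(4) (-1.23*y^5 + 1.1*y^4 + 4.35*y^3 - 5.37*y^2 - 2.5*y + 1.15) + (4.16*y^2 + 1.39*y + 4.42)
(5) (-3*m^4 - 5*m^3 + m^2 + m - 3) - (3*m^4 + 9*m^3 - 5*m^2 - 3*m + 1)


(1) = -6*g^2 - 2*g - 3
(2) = -3*x^4 - 10*x^3 - 5*x^2 - 7*x - 6
(3) = -2*w^2 - 39*sqrt(2)*w/2 - w - 63
(4) = -1.23*y^5 + 1.1*y^4 + 4.35*y^3 - 1.21*y^2 - 1.11*y + 5.57
(5) = -6*m^4 - 14*m^3 + 6*m^2 + 4*m - 4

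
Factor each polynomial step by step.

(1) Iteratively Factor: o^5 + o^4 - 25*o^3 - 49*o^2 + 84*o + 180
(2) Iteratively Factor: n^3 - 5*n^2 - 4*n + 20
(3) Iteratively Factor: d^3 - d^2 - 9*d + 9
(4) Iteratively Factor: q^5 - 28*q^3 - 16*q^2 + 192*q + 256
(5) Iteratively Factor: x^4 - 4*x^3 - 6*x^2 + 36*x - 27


(1) = (o + 2)*(o^4 - o^3 - 23*o^2 - 3*o + 90) = (o - 5)*(o + 2)*(o^3 + 4*o^2 - 3*o - 18) = (o - 5)*(o + 2)*(o + 3)*(o^2 + o - 6) = (o - 5)*(o - 2)*(o + 2)*(o + 3)*(o + 3)
(2) = (n + 2)*(n^2 - 7*n + 10) = (n - 5)*(n + 2)*(n - 2)
(3) = (d + 3)*(d^2 - 4*d + 3) = (d - 1)*(d + 3)*(d - 3)
(4) = (q + 4)*(q^4 - 4*q^3 - 12*q^2 + 32*q + 64) = (q + 2)*(q + 4)*(q^3 - 6*q^2 + 32) = (q - 4)*(q + 2)*(q + 4)*(q^2 - 2*q - 8) = (q - 4)*(q + 2)^2*(q + 4)*(q - 4)
(5) = (x - 1)*(x^3 - 3*x^2 - 9*x + 27) = (x - 3)*(x - 1)*(x^2 - 9) = (x - 3)^2*(x - 1)*(x + 3)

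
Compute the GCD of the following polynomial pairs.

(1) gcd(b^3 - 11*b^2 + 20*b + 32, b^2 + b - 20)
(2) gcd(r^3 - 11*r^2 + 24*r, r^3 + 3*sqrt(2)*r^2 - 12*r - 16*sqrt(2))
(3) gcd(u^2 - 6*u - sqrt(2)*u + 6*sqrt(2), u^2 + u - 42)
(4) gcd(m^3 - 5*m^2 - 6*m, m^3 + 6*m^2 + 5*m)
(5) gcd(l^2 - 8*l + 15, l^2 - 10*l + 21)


(1) = b - 4
(2) = 1
(3) = u - 6
(4) = gcd(m*(m - 6)*(m + 1), m*(m + 1)*(m + 5)) = m^2 + m
(5) = gcd((l - 5)*(l - 3), (l - 7)*(l - 3)) = l - 3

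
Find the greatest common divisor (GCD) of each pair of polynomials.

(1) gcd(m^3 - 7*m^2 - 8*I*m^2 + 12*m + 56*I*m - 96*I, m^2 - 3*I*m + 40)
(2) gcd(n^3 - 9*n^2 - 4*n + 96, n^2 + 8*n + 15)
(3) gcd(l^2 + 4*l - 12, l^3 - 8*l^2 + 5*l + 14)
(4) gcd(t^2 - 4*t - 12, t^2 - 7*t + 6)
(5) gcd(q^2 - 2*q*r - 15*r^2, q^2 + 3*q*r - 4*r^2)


(1) = m - 8*I
(2) = gcd((n - 8)*(n - 4)*(n + 3), (n + 3)*(n + 5)) = n + 3
(3) = gcd((l - 2)*(l + 6), (l - 7)*(l - 2)*(l + 1)) = l - 2
(4) = t - 6
(5) = gcd((q - 5*r)*(q + 3*r), (q - r)*(q + 4*r)) = 1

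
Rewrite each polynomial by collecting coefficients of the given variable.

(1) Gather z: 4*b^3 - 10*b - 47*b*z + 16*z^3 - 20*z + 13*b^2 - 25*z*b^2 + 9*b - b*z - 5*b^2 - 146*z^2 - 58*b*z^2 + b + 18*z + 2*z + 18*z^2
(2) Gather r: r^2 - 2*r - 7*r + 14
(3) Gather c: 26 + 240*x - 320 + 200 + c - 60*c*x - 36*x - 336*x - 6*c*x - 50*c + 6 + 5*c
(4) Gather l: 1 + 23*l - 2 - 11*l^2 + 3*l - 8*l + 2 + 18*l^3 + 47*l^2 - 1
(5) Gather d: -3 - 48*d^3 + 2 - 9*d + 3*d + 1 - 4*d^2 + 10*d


(1) = 4*b^3 + 8*b^2 + 16*z^3 + z^2*(-58*b - 128) + z*(-25*b^2 - 48*b)
(2) = r^2 - 9*r + 14
(3) = c*(-66*x - 44) - 132*x - 88
(4) = 18*l^3 + 36*l^2 + 18*l
(5) = -48*d^3 - 4*d^2 + 4*d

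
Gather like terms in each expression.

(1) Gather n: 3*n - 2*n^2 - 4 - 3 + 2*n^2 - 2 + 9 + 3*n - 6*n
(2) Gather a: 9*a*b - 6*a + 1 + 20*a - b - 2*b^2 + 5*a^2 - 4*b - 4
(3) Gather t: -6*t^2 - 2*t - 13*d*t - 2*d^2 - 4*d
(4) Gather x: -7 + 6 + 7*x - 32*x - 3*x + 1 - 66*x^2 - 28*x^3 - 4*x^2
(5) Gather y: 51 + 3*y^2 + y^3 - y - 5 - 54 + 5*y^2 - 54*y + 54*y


(1) = 0
(2) = 5*a^2 + a*(9*b + 14) - 2*b^2 - 5*b - 3
(3) = -2*d^2 - 4*d - 6*t^2 + t*(-13*d - 2)
(4) = -28*x^3 - 70*x^2 - 28*x
(5) = y^3 + 8*y^2 - y - 8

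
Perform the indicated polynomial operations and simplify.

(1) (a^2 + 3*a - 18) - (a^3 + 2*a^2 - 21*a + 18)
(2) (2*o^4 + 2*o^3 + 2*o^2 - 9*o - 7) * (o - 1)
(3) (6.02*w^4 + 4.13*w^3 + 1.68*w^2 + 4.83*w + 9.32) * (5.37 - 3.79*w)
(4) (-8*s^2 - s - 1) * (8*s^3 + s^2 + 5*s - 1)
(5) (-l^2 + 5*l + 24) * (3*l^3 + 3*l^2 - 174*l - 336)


(1) = -a^3 - a^2 + 24*a - 36
(2) = 2*o^5 - 11*o^2 + 2*o + 7
(3) = -22.8158*w^5 + 16.6747*w^4 + 15.8109*w^3 - 9.2841*w^2 - 9.3857*w + 50.0484
(4) = -64*s^5 - 16*s^4 - 49*s^3 + 2*s^2 - 4*s + 1
(5) = -3*l^5 + 12*l^4 + 261*l^3 - 462*l^2 - 5856*l - 8064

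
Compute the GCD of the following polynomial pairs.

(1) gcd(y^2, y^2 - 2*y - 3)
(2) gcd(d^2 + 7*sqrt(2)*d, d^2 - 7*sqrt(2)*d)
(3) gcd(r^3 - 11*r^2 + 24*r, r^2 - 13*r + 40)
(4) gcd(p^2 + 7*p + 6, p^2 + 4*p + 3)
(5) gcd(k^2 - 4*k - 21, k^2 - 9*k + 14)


(1) = 1
(2) = gcd(d*(d + 7*sqrt(2)), d*(d - 7*sqrt(2))) = d
(3) = r - 8
(4) = p + 1
(5) = k - 7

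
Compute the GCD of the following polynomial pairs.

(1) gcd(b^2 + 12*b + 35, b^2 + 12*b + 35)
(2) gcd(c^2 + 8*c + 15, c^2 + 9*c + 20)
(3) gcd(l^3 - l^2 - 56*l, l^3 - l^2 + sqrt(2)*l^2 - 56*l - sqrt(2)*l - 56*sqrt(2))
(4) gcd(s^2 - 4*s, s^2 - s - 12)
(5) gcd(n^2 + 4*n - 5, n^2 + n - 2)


(1) = b^2 + 12*b + 35
(2) = c + 5
(3) = l^2 - l - 56
(4) = gcd(s*(s - 4), (s - 4)*(s + 3)) = s - 4
(5) = gcd((n - 1)*(n + 5), (n - 1)*(n + 2)) = n - 1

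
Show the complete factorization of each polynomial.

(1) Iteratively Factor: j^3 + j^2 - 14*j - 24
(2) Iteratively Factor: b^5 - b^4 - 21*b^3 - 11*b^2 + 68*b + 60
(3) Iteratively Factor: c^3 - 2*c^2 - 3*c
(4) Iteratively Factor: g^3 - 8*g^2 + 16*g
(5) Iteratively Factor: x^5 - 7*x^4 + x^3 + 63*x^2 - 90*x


(1) = (j + 3)*(j^2 - 2*j - 8) = (j + 2)*(j + 3)*(j - 4)
(2) = (b + 3)*(b^4 - 4*b^3 - 9*b^2 + 16*b + 20) = (b + 1)*(b + 3)*(b^3 - 5*b^2 - 4*b + 20) = (b - 5)*(b + 1)*(b + 3)*(b^2 - 4) = (b - 5)*(b - 2)*(b + 1)*(b + 3)*(b + 2)
(3) = (c)*(c^2 - 2*c - 3) = c*(c - 3)*(c + 1)
(4) = (g)*(g^2 - 8*g + 16) = g*(g - 4)*(g - 4)
(5) = (x - 2)*(x^4 - 5*x^3 - 9*x^2 + 45*x) = (x - 3)*(x - 2)*(x^3 - 2*x^2 - 15*x) = (x - 5)*(x - 3)*(x - 2)*(x^2 + 3*x) = (x - 5)*(x - 3)*(x - 2)*(x + 3)*(x)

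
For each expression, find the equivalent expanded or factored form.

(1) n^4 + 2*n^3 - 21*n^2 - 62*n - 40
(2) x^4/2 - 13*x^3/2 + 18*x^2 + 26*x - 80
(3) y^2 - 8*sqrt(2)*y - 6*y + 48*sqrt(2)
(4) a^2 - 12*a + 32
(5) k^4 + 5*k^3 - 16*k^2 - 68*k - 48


(1) = (n - 5)*(n + 1)*(n + 2)*(n + 4)
(2) = (x/2 + 1)*(x - 8)*(x - 5)*(x - 2)
(3) = (y - 6)*(y - 8*sqrt(2))
(4) = (a - 8)*(a - 4)
(5) = (k - 4)*(k + 1)*(k + 2)*(k + 6)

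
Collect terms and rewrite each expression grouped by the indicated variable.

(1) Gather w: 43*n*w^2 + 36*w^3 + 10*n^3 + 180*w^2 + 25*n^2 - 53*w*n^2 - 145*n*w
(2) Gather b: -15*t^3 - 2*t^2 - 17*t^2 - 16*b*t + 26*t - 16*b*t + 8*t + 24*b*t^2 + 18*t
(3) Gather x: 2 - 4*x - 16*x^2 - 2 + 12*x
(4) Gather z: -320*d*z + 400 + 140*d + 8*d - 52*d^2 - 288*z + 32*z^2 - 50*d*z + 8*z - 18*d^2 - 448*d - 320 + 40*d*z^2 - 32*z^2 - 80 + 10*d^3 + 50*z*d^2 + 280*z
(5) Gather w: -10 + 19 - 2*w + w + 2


(1) = 10*n^3 + 25*n^2 + 36*w^3 + w^2*(43*n + 180) + w*(-53*n^2 - 145*n)
(2) = b*(24*t^2 - 32*t) - 15*t^3 - 19*t^2 + 52*t
(3) = -16*x^2 + 8*x
(4) = 10*d^3 - 70*d^2 + 40*d*z^2 - 300*d + z*(50*d^2 - 370*d)
(5) = 11 - w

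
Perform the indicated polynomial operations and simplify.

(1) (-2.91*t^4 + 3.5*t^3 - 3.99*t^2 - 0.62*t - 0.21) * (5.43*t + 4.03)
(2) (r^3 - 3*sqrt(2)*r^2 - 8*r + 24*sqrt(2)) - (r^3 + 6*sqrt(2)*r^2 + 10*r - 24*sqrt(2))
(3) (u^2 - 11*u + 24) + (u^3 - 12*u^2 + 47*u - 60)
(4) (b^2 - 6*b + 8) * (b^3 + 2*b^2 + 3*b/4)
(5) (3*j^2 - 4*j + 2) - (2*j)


(1) = -15.8013*t^5 + 7.2777*t^4 - 7.5607*t^3 - 19.4463*t^2 - 3.6389*t - 0.8463
(2) = -9*sqrt(2)*r^2 - 18*r + 48*sqrt(2)
(3) = u^3 - 11*u^2 + 36*u - 36
(4) = b^5 - 4*b^4 - 13*b^3/4 + 23*b^2/2 + 6*b
(5) = 3*j^2 - 6*j + 2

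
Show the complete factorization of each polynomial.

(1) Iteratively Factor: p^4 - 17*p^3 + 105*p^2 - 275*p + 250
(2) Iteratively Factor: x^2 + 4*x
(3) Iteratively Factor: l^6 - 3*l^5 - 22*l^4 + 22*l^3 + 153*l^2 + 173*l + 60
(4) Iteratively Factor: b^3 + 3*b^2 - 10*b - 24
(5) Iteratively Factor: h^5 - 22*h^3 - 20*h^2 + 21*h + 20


(1) = (p - 5)*(p^3 - 12*p^2 + 45*p - 50) = (p - 5)^2*(p^2 - 7*p + 10) = (p - 5)^2*(p - 2)*(p - 5)
(2) = (x)*(x + 4)
(3) = (l + 1)*(l^5 - 4*l^4 - 18*l^3 + 40*l^2 + 113*l + 60) = (l + 1)*(l + 3)*(l^4 - 7*l^3 + 3*l^2 + 31*l + 20) = (l - 4)*(l + 1)*(l + 3)*(l^3 - 3*l^2 - 9*l - 5) = (l - 5)*(l - 4)*(l + 1)*(l + 3)*(l^2 + 2*l + 1) = (l - 5)*(l - 4)*(l + 1)^2*(l + 3)*(l + 1)
(4) = (b + 4)*(b^2 - b - 6) = (b - 3)*(b + 4)*(b + 2)
(5) = (h + 1)*(h^4 - h^3 - 21*h^2 + h + 20) = (h - 1)*(h + 1)*(h^3 - 21*h - 20) = (h - 1)*(h + 1)*(h + 4)*(h^2 - 4*h - 5) = (h - 1)*(h + 1)^2*(h + 4)*(h - 5)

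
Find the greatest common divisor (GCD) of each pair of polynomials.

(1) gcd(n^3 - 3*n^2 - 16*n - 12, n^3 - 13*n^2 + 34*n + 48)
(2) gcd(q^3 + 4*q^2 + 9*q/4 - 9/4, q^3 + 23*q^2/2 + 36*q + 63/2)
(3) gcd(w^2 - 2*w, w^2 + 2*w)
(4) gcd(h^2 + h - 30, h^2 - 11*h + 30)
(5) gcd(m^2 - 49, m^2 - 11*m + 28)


(1) = gcd((n - 6)*(n + 1)*(n + 2), (n - 8)*(n - 6)*(n + 1)) = n^2 - 5*n - 6
(2) = q^2 + 9*q/2 + 9/2
(3) = w
(4) = h - 5
(5) = gcd((m - 7)*(m + 7), (m - 7)*(m - 4)) = m - 7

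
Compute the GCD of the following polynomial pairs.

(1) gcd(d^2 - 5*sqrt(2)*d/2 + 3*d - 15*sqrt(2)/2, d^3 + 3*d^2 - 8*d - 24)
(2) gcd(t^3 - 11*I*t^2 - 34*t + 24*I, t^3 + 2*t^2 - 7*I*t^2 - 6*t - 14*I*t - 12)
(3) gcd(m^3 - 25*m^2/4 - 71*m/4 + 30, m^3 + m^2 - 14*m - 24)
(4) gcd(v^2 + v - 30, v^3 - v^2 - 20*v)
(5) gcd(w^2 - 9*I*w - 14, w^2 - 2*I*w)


(1) = d + 3
(2) = t^2 - 7*I*t - 6
(3) = gcd((m - 8)*(m - 5/4)*(m + 3), (m - 4)*(m + 2)*(m + 3)) = m + 3
(4) = gcd((v - 5)*(v + 6), v*(v - 5)*(v + 4)) = v - 5
(5) = w - 2*I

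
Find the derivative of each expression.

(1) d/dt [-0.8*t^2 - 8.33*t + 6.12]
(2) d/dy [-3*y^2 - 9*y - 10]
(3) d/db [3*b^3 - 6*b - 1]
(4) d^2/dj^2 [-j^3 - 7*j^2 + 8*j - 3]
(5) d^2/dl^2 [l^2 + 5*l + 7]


(1) = -1.6*t - 8.33
(2) = -6*y - 9
(3) = 9*b^2 - 6
(4) = -6*j - 14
(5) = 2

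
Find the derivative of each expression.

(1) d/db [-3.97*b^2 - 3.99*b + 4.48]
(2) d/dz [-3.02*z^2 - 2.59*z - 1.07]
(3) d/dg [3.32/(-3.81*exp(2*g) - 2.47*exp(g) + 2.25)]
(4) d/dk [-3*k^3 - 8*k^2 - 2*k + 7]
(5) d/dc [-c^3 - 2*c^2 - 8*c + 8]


(1) = -7.94*b - 3.99
(2) = -6.04*z - 2.59
(3) = (25.2984*exp(g) + 8.2004)*exp(g)/(3.81*exp(2*g) + 2.47*exp(g) - 2.25)^2
(4) = -9*k^2 - 16*k - 2
(5) = -3*c^2 - 4*c - 8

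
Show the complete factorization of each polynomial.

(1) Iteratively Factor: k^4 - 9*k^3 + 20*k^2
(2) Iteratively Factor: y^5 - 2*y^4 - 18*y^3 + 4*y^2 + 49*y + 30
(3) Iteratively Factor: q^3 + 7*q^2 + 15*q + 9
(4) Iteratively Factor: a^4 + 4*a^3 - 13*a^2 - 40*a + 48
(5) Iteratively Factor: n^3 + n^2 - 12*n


(1) = (k - 4)*(k^3 - 5*k^2) = (k - 5)*(k - 4)*(k^2) = k*(k - 5)*(k - 4)*(k)
(2) = (y - 5)*(y^4 + 3*y^3 - 3*y^2 - 11*y - 6) = (y - 5)*(y - 2)*(y^3 + 5*y^2 + 7*y + 3) = (y - 5)*(y - 2)*(y + 1)*(y^2 + 4*y + 3) = (y - 5)*(y - 2)*(y + 1)^2*(y + 3)
(3) = (q + 3)*(q^2 + 4*q + 3) = (q + 3)^2*(q + 1)
(4) = (a + 4)*(a^3 - 13*a + 12) = (a - 3)*(a + 4)*(a^2 + 3*a - 4) = (a - 3)*(a + 4)^2*(a - 1)
(5) = (n - 3)*(n^2 + 4*n) = (n - 3)*(n + 4)*(n)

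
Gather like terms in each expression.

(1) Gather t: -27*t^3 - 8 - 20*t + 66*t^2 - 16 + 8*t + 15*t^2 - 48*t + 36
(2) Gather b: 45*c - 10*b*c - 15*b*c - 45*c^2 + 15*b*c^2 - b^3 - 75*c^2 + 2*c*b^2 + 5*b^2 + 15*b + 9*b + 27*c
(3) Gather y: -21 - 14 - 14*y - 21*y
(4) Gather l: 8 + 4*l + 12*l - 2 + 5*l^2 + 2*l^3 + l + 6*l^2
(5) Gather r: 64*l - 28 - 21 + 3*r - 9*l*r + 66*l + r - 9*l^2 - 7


(1) = -27*t^3 + 81*t^2 - 60*t + 12
(2) = -b^3 + b^2*(2*c + 5) + b*(15*c^2 - 25*c + 24) - 120*c^2 + 72*c
(3) = -35*y - 35
(4) = 2*l^3 + 11*l^2 + 17*l + 6
(5) = -9*l^2 + 130*l + r*(4 - 9*l) - 56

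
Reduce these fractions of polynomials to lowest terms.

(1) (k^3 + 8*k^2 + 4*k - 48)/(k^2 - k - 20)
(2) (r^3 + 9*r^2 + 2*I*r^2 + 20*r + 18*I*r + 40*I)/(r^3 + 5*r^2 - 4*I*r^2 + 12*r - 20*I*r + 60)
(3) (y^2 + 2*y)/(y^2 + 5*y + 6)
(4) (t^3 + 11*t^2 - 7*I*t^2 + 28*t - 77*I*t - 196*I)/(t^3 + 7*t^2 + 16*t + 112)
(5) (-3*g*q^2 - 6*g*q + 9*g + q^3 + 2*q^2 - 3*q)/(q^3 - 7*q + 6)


(1) = (k^2 + 4*k - 12)/(k - 5)
(2) = (r + 4)/(r - 6*I)
(3) = y/(y + 3)
(4) = (t^2 + t*(4 - 7*I) - 28*I)/(t^2 + 16)
(5) = (-3*g + q)/(q - 2)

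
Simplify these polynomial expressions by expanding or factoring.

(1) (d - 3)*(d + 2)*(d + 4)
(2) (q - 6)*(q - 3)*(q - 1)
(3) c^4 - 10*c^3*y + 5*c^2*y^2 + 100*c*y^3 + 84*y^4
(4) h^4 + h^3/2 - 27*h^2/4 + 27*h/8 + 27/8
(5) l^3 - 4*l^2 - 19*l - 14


(1) = d^3 + 3*d^2 - 10*d - 24
(2) = q^3 - 10*q^2 + 27*q - 18
(3) = (c - 7*y)*(c - 6*y)*(c + y)*(c + 2*y)
(4) = (h - 3/2)^2*(h + 1/2)*(h + 3)
(5) = (l - 7)*(l + 1)*(l + 2)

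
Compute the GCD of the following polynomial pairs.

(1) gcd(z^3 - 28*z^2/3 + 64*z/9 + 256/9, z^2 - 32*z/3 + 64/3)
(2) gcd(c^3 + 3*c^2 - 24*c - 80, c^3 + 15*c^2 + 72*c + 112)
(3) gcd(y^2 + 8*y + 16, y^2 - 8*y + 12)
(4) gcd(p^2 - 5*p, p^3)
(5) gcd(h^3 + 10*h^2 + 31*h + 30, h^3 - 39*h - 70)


(1) = z^2 - 32*z/3 + 64/3
(2) = gcd((c - 5)*(c + 4)^2, (c + 4)^2*(c + 7)) = c^2 + 8*c + 16
(3) = gcd((y + 4)^2, (y - 6)*(y - 2)) = 1
(4) = p
(5) = gcd((h + 2)*(h + 3)*(h + 5), (h - 7)*(h + 2)*(h + 5)) = h^2 + 7*h + 10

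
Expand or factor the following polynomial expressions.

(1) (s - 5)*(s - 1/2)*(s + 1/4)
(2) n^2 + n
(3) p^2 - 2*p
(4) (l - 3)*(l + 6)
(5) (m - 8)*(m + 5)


(1) = s^3 - 21*s^2/4 + 9*s/8 + 5/8
(2) = n*(n + 1)
(3) = p*(p - 2)
(4) = l^2 + 3*l - 18
(5) = m^2 - 3*m - 40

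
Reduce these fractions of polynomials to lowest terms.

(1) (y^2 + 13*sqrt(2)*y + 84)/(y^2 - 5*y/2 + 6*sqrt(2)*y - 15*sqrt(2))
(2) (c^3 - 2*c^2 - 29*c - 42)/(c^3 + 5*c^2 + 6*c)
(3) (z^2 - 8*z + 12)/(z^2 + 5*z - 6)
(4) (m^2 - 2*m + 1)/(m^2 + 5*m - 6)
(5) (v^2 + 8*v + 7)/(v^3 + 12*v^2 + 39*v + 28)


(1) = (2*y + 14*sqrt(2))/(2*y - 5)
(2) = (c - 7)/c
(3) = (z^2 - 8*z + 12)/(z^2 + 5*z - 6)
(4) = (m - 1)/(m + 6)
(5) = 1/(v + 4)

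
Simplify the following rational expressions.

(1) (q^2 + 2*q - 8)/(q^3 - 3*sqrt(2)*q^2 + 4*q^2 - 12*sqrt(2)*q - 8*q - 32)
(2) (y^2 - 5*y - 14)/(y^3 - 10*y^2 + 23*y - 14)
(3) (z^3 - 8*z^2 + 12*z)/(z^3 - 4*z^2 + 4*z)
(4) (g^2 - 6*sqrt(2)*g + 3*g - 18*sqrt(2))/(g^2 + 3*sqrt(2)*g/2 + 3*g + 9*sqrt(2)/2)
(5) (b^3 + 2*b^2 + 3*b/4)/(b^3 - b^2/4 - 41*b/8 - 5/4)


(1) = (q - 2)/(q^2 - 3*sqrt(2)*q - 8)
(2) = (y + 2)/(y^2 - 3*y + 2)
(3) = (z - 6)/(z - 2)
(4) = (2*g - 12*sqrt(2))/(2*g + 3*sqrt(2))
(5) = (8*b^3 + 16*b^2 + 6*b)/(8*b^3 - 2*b^2 - 41*b - 10)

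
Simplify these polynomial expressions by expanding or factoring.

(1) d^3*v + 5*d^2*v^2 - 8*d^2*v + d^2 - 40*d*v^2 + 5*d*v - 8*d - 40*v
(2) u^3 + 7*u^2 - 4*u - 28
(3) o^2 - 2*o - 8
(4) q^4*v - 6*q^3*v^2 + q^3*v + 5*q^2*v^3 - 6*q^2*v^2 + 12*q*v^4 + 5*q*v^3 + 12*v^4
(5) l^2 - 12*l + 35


(1) = (d - 8)*(d + 5*v)*(d*v + 1)
(2) = (u - 2)*(u + 2)*(u + 7)
(3) = (o - 4)*(o + 2)
(4) = (q - 4*v)*(q - 3*v)*(q + v)*(q*v + v)
(5) = (l - 7)*(l - 5)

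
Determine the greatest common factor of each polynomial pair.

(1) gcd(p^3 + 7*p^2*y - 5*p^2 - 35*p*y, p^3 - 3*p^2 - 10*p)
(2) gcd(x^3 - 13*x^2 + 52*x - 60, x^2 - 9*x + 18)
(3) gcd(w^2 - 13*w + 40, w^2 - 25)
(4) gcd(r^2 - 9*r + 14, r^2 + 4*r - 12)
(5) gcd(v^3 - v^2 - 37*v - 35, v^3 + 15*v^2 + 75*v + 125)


(1) = p^2 - 5*p
(2) = x - 6
(3) = w - 5
(4) = gcd((r - 7)*(r - 2), (r - 2)*(r + 6)) = r - 2
(5) = v + 5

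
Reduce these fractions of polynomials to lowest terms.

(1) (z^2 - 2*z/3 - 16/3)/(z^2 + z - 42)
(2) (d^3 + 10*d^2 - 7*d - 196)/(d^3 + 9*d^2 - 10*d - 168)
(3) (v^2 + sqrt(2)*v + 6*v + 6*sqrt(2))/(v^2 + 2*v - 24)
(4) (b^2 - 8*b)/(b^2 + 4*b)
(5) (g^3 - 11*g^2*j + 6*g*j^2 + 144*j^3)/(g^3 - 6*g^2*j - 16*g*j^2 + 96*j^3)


(1) = (3*z^2 - 2*z - 16)/(3*z^2 + 3*z - 126)
(2) = (d + 7)/(d + 6)
(3) = (v + sqrt(2))/(v - 4)
(4) = (b - 8)/(b + 4)
(5) = (g^2 - 5*g*j - 24*j^2)/(g^2 - 16*j^2)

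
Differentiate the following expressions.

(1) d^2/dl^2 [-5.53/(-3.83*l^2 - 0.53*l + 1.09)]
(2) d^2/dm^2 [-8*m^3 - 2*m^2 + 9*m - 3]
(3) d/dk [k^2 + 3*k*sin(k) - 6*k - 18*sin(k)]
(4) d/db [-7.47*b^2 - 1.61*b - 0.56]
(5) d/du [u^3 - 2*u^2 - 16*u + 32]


(1) = (-162.238034*l^2 - 22.450694*l + 5.53*(7.66*l + 0.53)*(15.32*l + 1.06) + 46.172182)/(3.83*l^2 + 0.53*l - 1.09)^3
(2) = -48*m - 4
(3) = 3*k*cos(k) + 2*k + 3*sin(k) - 18*cos(k) - 6
(4) = -14.94*b - 1.61
(5) = 3*u^2 - 4*u - 16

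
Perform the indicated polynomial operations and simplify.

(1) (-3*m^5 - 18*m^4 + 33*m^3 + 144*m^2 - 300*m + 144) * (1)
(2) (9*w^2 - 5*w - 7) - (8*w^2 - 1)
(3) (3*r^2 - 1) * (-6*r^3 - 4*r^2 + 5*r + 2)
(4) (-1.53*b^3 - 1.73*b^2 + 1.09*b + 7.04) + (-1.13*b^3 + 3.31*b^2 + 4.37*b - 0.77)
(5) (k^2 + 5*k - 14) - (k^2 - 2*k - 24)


(1) = -3*m^5 - 18*m^4 + 33*m^3 + 144*m^2 - 300*m + 144
(2) = w^2 - 5*w - 6
(3) = -18*r^5 - 12*r^4 + 21*r^3 + 10*r^2 - 5*r - 2
(4) = -2.66*b^3 + 1.58*b^2 + 5.46*b + 6.27
(5) = 7*k + 10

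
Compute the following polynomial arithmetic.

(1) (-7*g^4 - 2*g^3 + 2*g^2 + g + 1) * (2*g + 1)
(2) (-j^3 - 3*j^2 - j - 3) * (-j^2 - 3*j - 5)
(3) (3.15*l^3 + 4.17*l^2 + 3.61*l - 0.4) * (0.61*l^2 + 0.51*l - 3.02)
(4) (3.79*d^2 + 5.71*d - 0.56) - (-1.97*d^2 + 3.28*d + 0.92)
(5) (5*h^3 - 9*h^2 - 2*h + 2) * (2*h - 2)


(1) = -14*g^5 - 11*g^4 + 2*g^3 + 4*g^2 + 3*g + 1
(2) = j^5 + 6*j^4 + 15*j^3 + 21*j^2 + 14*j + 15
(3) = 1.9215*l^5 + 4.1502*l^4 - 5.1842*l^3 - 10.9963*l^2 - 11.1062*l + 1.208
(4) = 5.76*d^2 + 2.43*d - 1.48
(5) = 10*h^4 - 28*h^3 + 14*h^2 + 8*h - 4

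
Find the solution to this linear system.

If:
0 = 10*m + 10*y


Then:
m = -y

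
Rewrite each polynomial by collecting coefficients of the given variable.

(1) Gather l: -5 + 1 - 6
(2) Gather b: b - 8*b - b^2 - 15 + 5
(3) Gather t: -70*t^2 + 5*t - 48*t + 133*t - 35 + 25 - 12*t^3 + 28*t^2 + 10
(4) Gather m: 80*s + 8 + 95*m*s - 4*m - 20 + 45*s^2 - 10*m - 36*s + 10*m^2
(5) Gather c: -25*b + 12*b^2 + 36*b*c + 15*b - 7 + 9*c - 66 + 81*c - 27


(1) = -10
(2) = -b^2 - 7*b - 10
(3) = -12*t^3 - 42*t^2 + 90*t
(4) = 10*m^2 + m*(95*s - 14) + 45*s^2 + 44*s - 12
(5) = 12*b^2 - 10*b + c*(36*b + 90) - 100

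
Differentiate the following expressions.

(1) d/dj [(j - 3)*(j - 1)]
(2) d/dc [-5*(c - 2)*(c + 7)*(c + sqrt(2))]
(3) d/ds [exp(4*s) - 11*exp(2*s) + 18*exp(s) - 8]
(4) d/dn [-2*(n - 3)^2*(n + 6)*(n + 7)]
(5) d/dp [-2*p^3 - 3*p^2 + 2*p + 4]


(1) = 2*j - 4
(2) = -15*c^2 - 50*c - 10*sqrt(2)*c - 25*sqrt(2) + 70
(3) = (4*exp(3*s) - 22*exp(s) + 18)*exp(s)
(4) = -8*n^3 - 42*n^2 + 108*n + 270
(5) = -6*p^2 - 6*p + 2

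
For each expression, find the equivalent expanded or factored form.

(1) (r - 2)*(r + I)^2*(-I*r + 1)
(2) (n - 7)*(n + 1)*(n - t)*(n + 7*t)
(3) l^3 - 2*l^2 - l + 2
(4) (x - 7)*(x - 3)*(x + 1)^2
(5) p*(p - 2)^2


(1) = -I*r^4 + 3*r^3 + 2*I*r^3 - 6*r^2 + 3*I*r^2 - r - 6*I*r + 2
(2) = n^4 + 6*n^3*t - 6*n^3 - 7*n^2*t^2 - 36*n^2*t - 7*n^2 + 42*n*t^2 - 42*n*t + 49*t^2
(3) = (l - 2)*(l - 1)*(l + 1)
(4) = x^4 - 8*x^3 + 2*x^2 + 32*x + 21
(5) = p^3 - 4*p^2 + 4*p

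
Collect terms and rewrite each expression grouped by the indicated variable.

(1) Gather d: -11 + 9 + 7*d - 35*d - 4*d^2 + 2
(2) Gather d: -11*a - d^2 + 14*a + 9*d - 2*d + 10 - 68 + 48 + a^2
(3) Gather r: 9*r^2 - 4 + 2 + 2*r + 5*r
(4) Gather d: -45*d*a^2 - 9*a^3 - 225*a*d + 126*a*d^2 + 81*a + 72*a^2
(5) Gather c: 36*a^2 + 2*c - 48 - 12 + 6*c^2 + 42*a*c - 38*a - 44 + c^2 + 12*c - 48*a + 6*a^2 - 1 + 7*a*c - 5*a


(1) = -4*d^2 - 28*d
(2) = a^2 + 3*a - d^2 + 7*d - 10
(3) = 9*r^2 + 7*r - 2
(4) = -9*a^3 + 72*a^2 + 126*a*d^2 + 81*a + d*(-45*a^2 - 225*a)
(5) = 42*a^2 - 91*a + 7*c^2 + c*(49*a + 14) - 105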